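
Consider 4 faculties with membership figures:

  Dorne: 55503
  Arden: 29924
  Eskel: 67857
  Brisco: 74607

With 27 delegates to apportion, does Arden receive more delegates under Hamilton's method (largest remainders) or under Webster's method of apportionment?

Webster

Hamilton: Dorne 7, Arden 3, Eskel 8, Brisco 9.
Webster: Dorne 6, Arden 4, Eskel 8, Brisco 9.
Arden gets 3 under Hamilton and 4 under Webster.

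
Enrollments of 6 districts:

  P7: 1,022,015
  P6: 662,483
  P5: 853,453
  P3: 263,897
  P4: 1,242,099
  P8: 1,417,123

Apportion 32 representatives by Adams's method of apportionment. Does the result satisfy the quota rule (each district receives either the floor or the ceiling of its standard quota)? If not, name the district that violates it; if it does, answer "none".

Standard quotas: P7 5.989, P6 3.882, P5 5.001, P3 1.546, P4 7.278, P8 8.304.
Adams allocation: P7 6, P6 4, P5 5, P3 2, P4 7, P8 8.
Every allocation lies between the lower and upper quota.

none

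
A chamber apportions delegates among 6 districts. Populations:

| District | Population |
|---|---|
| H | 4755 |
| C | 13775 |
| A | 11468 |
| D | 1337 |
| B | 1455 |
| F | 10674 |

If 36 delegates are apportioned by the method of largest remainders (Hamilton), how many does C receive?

The standard divisor is 43464/36 ≈ 1207.333.
Standard quotas: H 3.9384, C 11.4094, A 9.4986, D 1.1074, B 1.2051, F 8.8410.
Lower quotas: H 3, C 11, A 9, D 1, B 1, F 8 (sum 33, leaving 3 seats).
Remainders in descending order: H 0.9384, F 0.8410, A 0.4986, C 0.4094, B 0.2051, D 0.1074.
The surplus seats go to H, F, A.
C receives 11.

11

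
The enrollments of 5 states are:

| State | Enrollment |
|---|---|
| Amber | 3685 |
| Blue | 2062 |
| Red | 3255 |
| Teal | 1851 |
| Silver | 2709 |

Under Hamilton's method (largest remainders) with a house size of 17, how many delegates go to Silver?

3

Total 13562; standard divisor 13562/17 ≈ 797.765.
Standard quotas: Amber 4.619, Blue 2.585, Red 4.080, Teal 2.320, Silver 3.396.
Lower quotas: Amber 4, Blue 2, Red 4, Teal 2, Silver 3 (sum 15, leaving 2 seats).
Remainders in descending order: Amber 0.619, Blue 0.585, Silver 0.396, Teal 0.320, Red 0.080.
The surplus seats go to Amber, Blue.
Silver receives 3.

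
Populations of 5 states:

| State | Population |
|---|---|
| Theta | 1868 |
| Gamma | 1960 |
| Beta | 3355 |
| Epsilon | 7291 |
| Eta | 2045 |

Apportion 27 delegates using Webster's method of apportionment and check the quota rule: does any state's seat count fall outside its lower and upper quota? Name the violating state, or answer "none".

Standard quotas: Theta 3.053, Gamma 3.204, Beta 5.484, Epsilon 11.917, Eta 3.343.
Webster allocation: Theta 3, Gamma 3, Beta 6, Epsilon 12, Eta 3.
Every allocation lies between the lower and upper quota.

none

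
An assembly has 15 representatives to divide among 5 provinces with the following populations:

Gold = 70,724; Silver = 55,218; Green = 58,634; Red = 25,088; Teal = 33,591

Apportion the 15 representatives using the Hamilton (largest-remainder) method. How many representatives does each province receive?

Total 243255; standard divisor 243255/15 = 16217.
Standard quotas: Gold 4.3611, Silver 3.4049, Green 3.6156, Red 1.5470, Teal 2.0713.
Lower quotas: Gold 4, Silver 3, Green 3, Red 1, Teal 2 (sum 13, leaving 2 seats).
Remainders in descending order: Green 0.6156, Red 0.5470, Silver 0.4049, Gold 0.3611, Teal 0.0713.
Largest remainders: Green, Red receive the extra seats.

Gold=4; Silver=3; Green=4; Red=2; Teal=2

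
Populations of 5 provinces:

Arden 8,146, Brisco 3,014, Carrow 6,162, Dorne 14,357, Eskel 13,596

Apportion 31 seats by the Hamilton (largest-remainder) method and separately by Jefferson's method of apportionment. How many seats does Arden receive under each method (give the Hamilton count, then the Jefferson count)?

Hamilton: Arden 6, Brisco 2, Carrow 4, Dorne 10, Eskel 9.
Jefferson: Arden 5, Brisco 2, Carrow 4, Dorne 10, Eskel 10.
Arden gets 6 under Hamilton and 5 under Jefferson.

6 and 5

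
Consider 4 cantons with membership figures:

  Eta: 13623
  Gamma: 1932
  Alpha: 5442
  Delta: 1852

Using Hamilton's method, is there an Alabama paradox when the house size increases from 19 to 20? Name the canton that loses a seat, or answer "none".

At 19 seats: Eta 11, Gamma 2, Alpha 4, Delta 2.
At 20 seats: Eta 12, Gamma 2, Alpha 5, Delta 1.
Delta drops from 2 to 1.

Delta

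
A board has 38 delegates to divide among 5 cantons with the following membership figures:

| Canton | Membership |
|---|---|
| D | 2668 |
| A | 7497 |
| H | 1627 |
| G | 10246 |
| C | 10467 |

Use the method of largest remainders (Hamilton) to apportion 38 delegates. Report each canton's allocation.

Total 32505; standard divisor 32505/38 ≈ 855.395.
Standard quotas: D 3.1190, A 8.7644, H 1.9020, G 11.9781, C 12.2365.
Lower quotas: D 3, A 8, H 1, G 11, C 12 (sum 35, leaving 3 seats).
Remainders in descending order: G 0.9781, H 0.9020, A 0.7644, C 0.2365, D 0.1190.
Largest remainders: G, H, A receive the extra seats.

D 3; A 9; H 2; G 12; C 12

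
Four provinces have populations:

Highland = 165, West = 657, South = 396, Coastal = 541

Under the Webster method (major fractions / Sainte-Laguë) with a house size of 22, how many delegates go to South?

Standard divisor 1759/22 ≈ 79.955; standard quotas: Highland 2.064, West 8.217, South 4.953, Coastal 6.766.
Rounding to the nearest integer gives Highland 2, West 8, South 5, Coastal 7 — total 22, matching the house size, so no adjustment is needed.
South receives 5.

5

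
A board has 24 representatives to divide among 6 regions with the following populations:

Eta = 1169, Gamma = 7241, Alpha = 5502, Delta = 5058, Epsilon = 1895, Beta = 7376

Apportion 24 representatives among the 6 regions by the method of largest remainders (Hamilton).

Total 28241; standard divisor 28241/24 ≈ 1176.708.
Standard quotas: Eta 0.9934, Gamma 6.1536, Alpha 4.6758, Delta 4.2984, Epsilon 1.6104, Beta 6.2683.
Lower quotas: Eta 0, Gamma 6, Alpha 4, Delta 4, Epsilon 1, Beta 6 (sum 21, leaving 3 seats).
Remainders in descending order: Eta 0.9934, Alpha 0.6758, Epsilon 0.6104, Delta 0.2984, Beta 0.2683, Gamma 0.1536.
The surplus seats go to Eta, Alpha, Epsilon.

Eta=1, Gamma=6, Alpha=5, Delta=4, Epsilon=2, Beta=6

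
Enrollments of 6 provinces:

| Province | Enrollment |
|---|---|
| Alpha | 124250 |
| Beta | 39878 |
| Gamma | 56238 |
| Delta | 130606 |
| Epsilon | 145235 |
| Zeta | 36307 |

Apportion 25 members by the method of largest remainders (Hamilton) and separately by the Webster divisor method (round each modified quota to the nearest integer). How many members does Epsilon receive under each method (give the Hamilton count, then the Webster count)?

Hamilton: Alpha 6, Beta 2, Gamma 2, Delta 6, Epsilon 7, Zeta 2.
Webster: Alpha 6, Beta 2, Gamma 3, Delta 6, Epsilon 6, Zeta 2.
Epsilon gets 7 under Hamilton and 6 under Webster.

7 and 6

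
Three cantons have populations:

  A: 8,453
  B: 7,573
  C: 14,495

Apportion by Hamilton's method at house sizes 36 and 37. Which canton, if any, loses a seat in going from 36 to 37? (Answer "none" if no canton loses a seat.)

At 36 seats: A 10, B 9, C 17.
At 37 seats: A 10, B 9, C 18.
No canton's allocation decreased.

none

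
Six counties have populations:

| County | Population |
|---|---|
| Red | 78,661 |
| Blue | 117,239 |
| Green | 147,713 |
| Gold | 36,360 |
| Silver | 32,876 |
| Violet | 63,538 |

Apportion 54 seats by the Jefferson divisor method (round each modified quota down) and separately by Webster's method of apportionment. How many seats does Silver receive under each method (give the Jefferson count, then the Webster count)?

Jefferson: Red 9, Blue 14, Green 17, Gold 4, Silver 3, Violet 7.
Webster: Red 9, Blue 13, Green 17, Gold 4, Silver 4, Violet 7.
Silver gets 3 under Jefferson and 4 under Webster.

3 and 4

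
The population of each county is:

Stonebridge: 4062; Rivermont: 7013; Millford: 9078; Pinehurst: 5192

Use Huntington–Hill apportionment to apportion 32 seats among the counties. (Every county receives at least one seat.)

Stonebridge: 5, Rivermont: 9, Millford: 11, Pinehurst: 7

With divisor 796: modified quotas Stonebridge 5.103, Rivermont 8.810, Millford 11.405, Pinehurst 6.523.
Geometric-mean thresholds: Stonebridge √(5·6)=5.477, Rivermont √(8·9)=8.485, Millford √(11·12)=11.489, Pinehurst √(6·7)=6.481.
Each quota rounded against its threshold gives Stonebridge 5, Rivermont 9, Millford 11, Pinehurst 7 (total 32).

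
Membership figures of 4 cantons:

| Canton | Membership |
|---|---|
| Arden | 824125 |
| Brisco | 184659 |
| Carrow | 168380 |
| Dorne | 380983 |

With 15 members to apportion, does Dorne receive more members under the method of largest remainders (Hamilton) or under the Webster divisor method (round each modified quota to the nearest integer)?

Hamilton: Arden 8, Brisco 2, Carrow 1, Dorne 4.
Webster: Arden 8, Brisco 2, Carrow 2, Dorne 3.
Dorne gets 4 under Hamilton and 3 under Webster.

Hamilton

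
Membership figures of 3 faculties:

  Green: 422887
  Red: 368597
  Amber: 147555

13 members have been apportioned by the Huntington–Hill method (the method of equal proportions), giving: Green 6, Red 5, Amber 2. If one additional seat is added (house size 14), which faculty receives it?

Priority for the next seat is population ÷ (√(s·(s+1))).
Priorities: Green 65252.881, Red 67296.297, Amber 60239.076.
Highest priority: Red.

Red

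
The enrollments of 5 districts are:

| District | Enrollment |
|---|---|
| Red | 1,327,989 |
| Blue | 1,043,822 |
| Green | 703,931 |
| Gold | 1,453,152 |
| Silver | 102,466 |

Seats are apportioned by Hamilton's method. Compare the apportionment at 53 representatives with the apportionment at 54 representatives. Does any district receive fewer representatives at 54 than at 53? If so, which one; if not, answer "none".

At 53 seats: Red 15, Blue 12, Green 8, Gold 17, Silver 1.
At 54 seats: Red 16, Blue 12, Green 8, Gold 17, Silver 1.
No district's allocation decreased.

none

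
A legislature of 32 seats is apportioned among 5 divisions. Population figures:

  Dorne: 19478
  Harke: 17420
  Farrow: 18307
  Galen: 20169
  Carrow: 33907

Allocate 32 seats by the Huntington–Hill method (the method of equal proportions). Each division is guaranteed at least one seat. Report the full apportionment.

Dorne 6, Harke 5, Farrow 5, Galen 6, Carrow 10

With divisor 3449: modified quotas Dorne 5.647, Harke 5.051, Farrow 5.308, Galen 5.848, Carrow 9.831.
Geometric-mean thresholds: Dorne √(5·6)=5.477, Harke √(5·6)=5.477, Farrow √(5·6)=5.477, Galen √(5·6)=5.477, Carrow √(9·10)=9.487.
Each quota rounded against its threshold gives Dorne 6, Harke 5, Farrow 5, Galen 6, Carrow 10 (total 32).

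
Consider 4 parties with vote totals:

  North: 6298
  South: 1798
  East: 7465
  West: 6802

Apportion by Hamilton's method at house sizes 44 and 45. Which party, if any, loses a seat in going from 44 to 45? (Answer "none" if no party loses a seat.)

At 44 seats: North 12, South 4, East 15, West 13.
At 45 seats: North 13, South 3, East 15, West 14.
South drops from 4 to 3.

South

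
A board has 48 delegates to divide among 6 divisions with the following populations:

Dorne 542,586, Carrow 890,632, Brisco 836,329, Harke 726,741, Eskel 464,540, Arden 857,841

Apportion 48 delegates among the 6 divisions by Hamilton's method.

Dorne 6, Carrow 10, Brisco 9, Harke 8, Eskel 5, Arden 10

The standard divisor is 4318669/48 ≈ 89972.271.
Standard quotas: Dorne 6.0306, Carrow 9.8990, Brisco 9.2954, Harke 8.0774, Eskel 5.1631, Arden 9.5345.
Lower quotas: Dorne 6, Carrow 9, Brisco 9, Harke 8, Eskel 5, Arden 9 (sum 46, leaving 2 seats).
Remainders in descending order: Carrow 0.8990, Arden 0.5345, Brisco 0.2954, Eskel 0.1631, Harke 0.0774, Dorne 0.0306.
Largest remainders: Carrow, Arden receive the extra seats.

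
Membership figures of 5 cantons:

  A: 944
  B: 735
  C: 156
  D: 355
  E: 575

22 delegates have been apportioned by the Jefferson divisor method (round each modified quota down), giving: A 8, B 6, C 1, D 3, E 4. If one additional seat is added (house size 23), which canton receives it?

E

Priority for the next seat is population ÷ (current seats + 1).
Priorities: A 104.889, B 105.000, C 78.000, D 88.750, E 115.000.
Highest priority: E.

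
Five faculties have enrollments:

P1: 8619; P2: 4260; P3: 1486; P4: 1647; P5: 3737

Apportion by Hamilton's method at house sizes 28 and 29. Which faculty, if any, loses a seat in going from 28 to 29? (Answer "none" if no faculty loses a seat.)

P4

At 28 seats: P1 12, P2 6, P3 2, P4 3, P5 5.
At 29 seats: P1 13, P2 6, P3 2, P4 2, P5 6.
P4 drops from 3 to 2.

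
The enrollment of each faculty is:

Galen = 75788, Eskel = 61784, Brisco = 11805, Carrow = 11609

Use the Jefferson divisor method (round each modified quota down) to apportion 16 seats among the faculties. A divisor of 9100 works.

With modified divisor 9100: modified quotas Galen 8.328, Eskel 6.789, Brisco 1.297, Carrow 1.276.
Rounding down: Galen 8, Eskel 6, Brisco 1, Carrow 1 (total 16).

Galen=8, Eskel=6, Brisco=1, Carrow=1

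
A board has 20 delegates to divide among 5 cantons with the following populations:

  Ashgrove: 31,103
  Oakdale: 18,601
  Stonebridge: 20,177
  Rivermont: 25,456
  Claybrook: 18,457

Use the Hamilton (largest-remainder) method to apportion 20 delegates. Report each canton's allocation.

Ashgrove: 5, Oakdale: 3, Stonebridge: 4, Rivermont: 5, Claybrook: 3

The standard divisor is 113794/20 ≈ 5689.7.
Standard quotas: Ashgrove 5.4665, Oakdale 3.2692, Stonebridge 3.5462, Rivermont 4.4740, Claybrook 3.2439.
Lower quotas: Ashgrove 5, Oakdale 3, Stonebridge 3, Rivermont 4, Claybrook 3 (sum 18, leaving 2 seats).
Remainders in descending order: Stonebridge 0.5462, Rivermont 0.4740, Ashgrove 0.4665, Oakdale 0.2692, Claybrook 0.2439.
Largest remainders: Stonebridge, Rivermont receive the extra seats.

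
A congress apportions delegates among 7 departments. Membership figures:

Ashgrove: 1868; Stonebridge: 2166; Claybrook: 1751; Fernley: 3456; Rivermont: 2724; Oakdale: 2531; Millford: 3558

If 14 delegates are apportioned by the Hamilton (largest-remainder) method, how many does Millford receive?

Standard divisor: 18054 ÷ 14 ≈ 1289.571.
Standard quotas: Ashgrove 1.449, Stonebridge 1.680, Claybrook 1.358, Fernley 2.680, Rivermont 2.112, Oakdale 1.963, Millford 2.759.
Lower quotas: Ashgrove 1, Stonebridge 1, Claybrook 1, Fernley 2, Rivermont 2, Oakdale 1, Millford 2 (sum 10, leaving 4 seats).
Remainders in descending order: Oakdale 0.963, Millford 0.759, Fernley 0.680, Stonebridge 0.680, Ashgrove 0.449, Claybrook 0.358, Rivermont 0.112.
Largest remainders: Oakdale, Millford, Fernley, Stonebridge receive the extra seats.
Millford receives 3.

3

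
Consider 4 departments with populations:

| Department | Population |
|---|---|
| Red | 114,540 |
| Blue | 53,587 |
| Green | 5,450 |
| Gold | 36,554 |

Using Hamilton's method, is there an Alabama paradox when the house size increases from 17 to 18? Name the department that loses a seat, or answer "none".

Green

At 17 seats: Red 9, Blue 4, Green 1, Gold 3.
At 18 seats: Red 10, Blue 5, Green 0, Gold 3.
Green drops from 1 to 0.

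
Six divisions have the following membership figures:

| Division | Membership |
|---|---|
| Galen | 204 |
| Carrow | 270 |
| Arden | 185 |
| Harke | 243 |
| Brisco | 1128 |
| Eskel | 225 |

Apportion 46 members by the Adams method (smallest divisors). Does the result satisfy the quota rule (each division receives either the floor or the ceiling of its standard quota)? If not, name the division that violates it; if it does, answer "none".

Standard quotas: Galen 4.161, Carrow 5.508, Arden 3.774, Harke 4.957, Brisco 23.010, Eskel 4.590.
Adams allocation: Galen 4, Carrow 6, Arden 4, Harke 5, Brisco 22, Eskel 5.
Brisco has quota 23.010 (lower 23, upper 24) but receives 22 — outside the quota interval.

Brisco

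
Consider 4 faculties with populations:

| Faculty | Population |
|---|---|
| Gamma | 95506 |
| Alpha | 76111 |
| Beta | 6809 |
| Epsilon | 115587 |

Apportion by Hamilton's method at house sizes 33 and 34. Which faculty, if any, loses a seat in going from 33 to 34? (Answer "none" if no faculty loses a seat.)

none

At 33 seats: Gamma 11, Alpha 8, Beta 1, Epsilon 13.
At 34 seats: Gamma 11, Alpha 9, Beta 1, Epsilon 13.
No faculty's allocation decreased.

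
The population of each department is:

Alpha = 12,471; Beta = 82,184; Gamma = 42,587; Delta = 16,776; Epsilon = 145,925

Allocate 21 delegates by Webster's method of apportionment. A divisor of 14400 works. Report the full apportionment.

With modified divisor 14400: modified quotas Alpha 0.866, Beta 5.707, Gamma 2.957, Delta 1.165, Epsilon 10.134.
Rounding to the nearest integer: Alpha 1, Beta 6, Gamma 3, Delta 1, Epsilon 10 (total 21).

Alpha: 1, Beta: 6, Gamma: 3, Delta: 1, Epsilon: 10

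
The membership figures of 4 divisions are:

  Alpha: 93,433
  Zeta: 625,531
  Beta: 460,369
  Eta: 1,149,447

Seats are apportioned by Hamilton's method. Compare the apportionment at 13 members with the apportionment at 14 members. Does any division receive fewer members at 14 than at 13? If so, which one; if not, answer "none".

At 13 seats: Alpha 1, Zeta 3, Beta 3, Eta 6.
At 14 seats: Alpha 0, Zeta 4, Beta 3, Eta 7.
Alpha drops from 1 to 0.

Alpha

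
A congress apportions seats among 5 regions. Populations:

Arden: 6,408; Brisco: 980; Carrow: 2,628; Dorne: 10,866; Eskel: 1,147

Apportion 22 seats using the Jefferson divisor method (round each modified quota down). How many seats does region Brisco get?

Standard divisor 22029/22 ≈ 1001.318; standard quotas: Arden 6.400, Brisco 0.979, Carrow 2.625, Dorne 10.852, Eskel 1.145.
Rounding down gives 6, 0, 2, 10, 1 = 19 seats, so the divisor must be adjusted.
With modified divisor 910: modified quotas Arden 7.042, Brisco 1.077, Carrow 2.888, Dorne 11.941, Eskel 1.260.
Rounding down: Arden 7, Brisco 1, Carrow 2, Dorne 11, Eskel 1 (total 22).
Brisco receives 1.

1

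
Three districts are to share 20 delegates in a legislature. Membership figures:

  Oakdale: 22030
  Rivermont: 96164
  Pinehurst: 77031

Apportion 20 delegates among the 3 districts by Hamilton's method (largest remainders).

Total 195225; standard divisor 195225/20 ≈ 9761.25.
Standard quotas: Oakdale 2.2569, Rivermont 9.8516, Pinehurst 7.8915.
Lower quotas: Oakdale 2, Rivermont 9, Pinehurst 7 (sum 18, leaving 2 seats).
Remainders in descending order: Pinehurst 0.8915, Rivermont 0.8516, Oakdale 0.2569.
Largest remainders: Pinehurst, Rivermont receive the extra seats.

Oakdale: 2, Rivermont: 10, Pinehurst: 8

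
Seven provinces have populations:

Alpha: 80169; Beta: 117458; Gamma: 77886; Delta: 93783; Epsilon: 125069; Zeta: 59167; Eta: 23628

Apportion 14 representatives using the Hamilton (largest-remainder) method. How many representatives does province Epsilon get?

Standard divisor: 577160 ÷ 14 ≈ 41225.714.
Standard quotas: Alpha 1.9446, Beta 2.8491, Gamma 1.8893, Delta 2.2749, Epsilon 3.0338, Zeta 1.4352, Eta 0.5731.
Lower quotas: Alpha 1, Beta 2, Gamma 1, Delta 2, Epsilon 3, Zeta 1, Eta 0 (sum 10, leaving 4 seats).
Remainders in descending order: Alpha 0.9446, Gamma 0.8893, Beta 0.8491, Eta 0.5731, Zeta 0.4352, Delta 0.2749, Epsilon 0.0338.
The surplus seats go to Alpha, Gamma, Beta, Eta.
Epsilon receives 3.

3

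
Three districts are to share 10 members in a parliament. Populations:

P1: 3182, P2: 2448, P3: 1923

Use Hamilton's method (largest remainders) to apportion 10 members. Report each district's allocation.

P1 4, P2 3, P3 3

The standard divisor is 7553/10 ≈ 755.3.
Standard quotas: P1 4.213, P2 3.241, P3 2.546.
Lower quotas: P1 4, P2 3, P3 2 (sum 9, leaving 1 seat).
Remainders in descending order: P3 0.546, P2 0.241, P1 0.213.
Largest remainder: P3 receives the extra seat.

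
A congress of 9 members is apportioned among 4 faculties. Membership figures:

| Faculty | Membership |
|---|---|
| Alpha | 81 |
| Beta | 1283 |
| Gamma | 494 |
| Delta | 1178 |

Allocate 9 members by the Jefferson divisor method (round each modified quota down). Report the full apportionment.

Alpha: 0; Beta: 4; Gamma: 1; Delta: 4

Standard divisor 3036/9 ≈ 337.333; standard quotas: Alpha 0.240, Beta 3.803, Gamma 1.464, Delta 3.492.
Rounding down gives 0, 3, 1, 3 = 7 seats, so the divisor must be adjusted.
With modified divisor 280: modified quotas Alpha 0.289, Beta 4.582, Gamma 1.764, Delta 4.207.
Rounding down: Alpha 0, Beta 4, Gamma 1, Delta 4 (total 9).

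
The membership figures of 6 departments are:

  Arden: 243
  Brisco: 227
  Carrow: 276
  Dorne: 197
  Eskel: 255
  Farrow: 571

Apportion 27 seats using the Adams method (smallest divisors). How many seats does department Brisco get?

Standard divisor 1769/27 ≈ 65.519; standard quotas: Arden 3.709, Brisco 3.465, Carrow 4.213, Dorne 3.007, Eskel 3.892, Farrow 8.715.
Rounding up gives 4, 4, 5, 4, 4, 9 = 30 seats, so the divisor must be adjusted.
With modified divisor 74: modified quotas Arden 3.284, Brisco 3.068, Carrow 3.730, Dorne 2.662, Eskel 3.446, Farrow 7.716.
Rounding up: Arden 4, Brisco 4, Carrow 4, Dorne 3, Eskel 4, Farrow 8 (total 27).
Brisco receives 4.

4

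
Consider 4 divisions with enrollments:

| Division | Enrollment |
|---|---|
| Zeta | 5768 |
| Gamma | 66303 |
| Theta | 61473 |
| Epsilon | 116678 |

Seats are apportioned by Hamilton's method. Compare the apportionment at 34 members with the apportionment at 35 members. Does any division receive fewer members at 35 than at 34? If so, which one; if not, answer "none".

none

At 34 seats: Zeta 1, Gamma 9, Theta 8, Epsilon 16.
At 35 seats: Zeta 1, Gamma 9, Theta 9, Epsilon 16.
No division's allocation decreased.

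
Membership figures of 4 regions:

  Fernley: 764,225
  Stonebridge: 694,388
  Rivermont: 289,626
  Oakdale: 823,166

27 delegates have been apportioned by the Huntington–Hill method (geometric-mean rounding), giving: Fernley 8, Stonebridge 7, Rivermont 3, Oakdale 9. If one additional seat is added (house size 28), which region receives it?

Priority for the next seat is population ÷ (√(s·(s+1))).
Priorities: Fernley 90064.780, Stonebridge 92791.500, Rivermont 83607.825, Oakdale 86769.315.
Highest priority: Stonebridge.

Stonebridge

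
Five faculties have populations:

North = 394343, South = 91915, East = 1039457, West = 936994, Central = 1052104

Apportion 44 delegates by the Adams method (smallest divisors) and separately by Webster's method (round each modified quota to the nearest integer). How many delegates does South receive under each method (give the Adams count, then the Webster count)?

Adams: North 5, South 2, East 13, West 11, Central 13.
Webster: North 5, South 1, East 13, West 12, Central 13.
South gets 2 under Adams and 1 under Webster.

2 and 1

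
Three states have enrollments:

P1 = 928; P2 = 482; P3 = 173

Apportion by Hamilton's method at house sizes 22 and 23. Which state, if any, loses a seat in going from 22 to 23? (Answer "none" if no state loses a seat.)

At 22 seats: P1 13, P2 7, P3 2.
At 23 seats: P1 13, P2 7, P3 3.
No state's allocation decreased.

none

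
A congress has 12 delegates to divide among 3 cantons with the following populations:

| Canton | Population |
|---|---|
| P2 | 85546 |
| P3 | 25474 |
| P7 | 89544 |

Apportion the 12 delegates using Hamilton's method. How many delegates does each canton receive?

P2 5, P3 2, P7 5

Standard divisor: 200564 ÷ 12 ≈ 16713.667.
Standard quotas: P2 5.1183, P3 1.5241, P7 5.3575.
Lower quotas: P2 5, P3 1, P7 5 (sum 11, leaving 1 seat).
Remainders in descending order: P3 0.5241, P7 0.3575, P2 0.1183.
The surplus seat goes to P3.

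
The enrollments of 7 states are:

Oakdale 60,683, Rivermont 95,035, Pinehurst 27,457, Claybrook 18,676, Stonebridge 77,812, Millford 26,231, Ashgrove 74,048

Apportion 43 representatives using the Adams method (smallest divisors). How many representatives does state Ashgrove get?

8

Standard divisor 379942/43 ≈ 8835.86; standard quotas: Oakdale 6.868, Rivermont 10.756, Pinehurst 3.107, Claybrook 2.114, Stonebridge 8.806, Millford 2.969, Ashgrove 8.380.
Rounding up gives 7, 11, 4, 3, 9, 3, 9 = 46 seats, so the divisor must be adjusted.
With modified divisor 9453.85: modified quotas Oakdale 6.419, Rivermont 10.053, Pinehurst 2.904, Claybrook 1.975, Stonebridge 8.231, Millford 2.775, Ashgrove 7.833.
Rounding up: Oakdale 7, Rivermont 11, Pinehurst 3, Claybrook 2, Stonebridge 9, Millford 3, Ashgrove 8 (total 43).
Ashgrove receives 8.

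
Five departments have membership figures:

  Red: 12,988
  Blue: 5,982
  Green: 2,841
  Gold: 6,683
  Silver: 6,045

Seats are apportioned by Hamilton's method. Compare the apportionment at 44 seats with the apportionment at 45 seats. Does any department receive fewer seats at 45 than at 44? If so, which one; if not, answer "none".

Green

At 44 seats: Red 16, Blue 8, Green 4, Gold 8, Silver 8.
At 45 seats: Red 17, Blue 8, Green 3, Gold 9, Silver 8.
Green drops from 4 to 3.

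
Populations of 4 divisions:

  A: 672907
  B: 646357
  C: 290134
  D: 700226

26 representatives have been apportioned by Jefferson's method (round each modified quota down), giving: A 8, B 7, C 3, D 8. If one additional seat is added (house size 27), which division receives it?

Priority for the next seat is population ÷ (current seats + 1).
Priorities: A 74767.444, B 80794.625, C 72533.500, D 77802.889.
Highest priority: B.

B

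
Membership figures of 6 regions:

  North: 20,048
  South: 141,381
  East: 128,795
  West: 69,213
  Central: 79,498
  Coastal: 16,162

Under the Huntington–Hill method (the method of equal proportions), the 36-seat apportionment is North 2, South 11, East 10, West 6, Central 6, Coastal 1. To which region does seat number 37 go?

Priority for the next seat is population ÷ (√(s·(s+1))).
Priorities: North 8184.562, South 12305.637, East 12280.121, West 10679.798, Central 12266.808, Coastal 11428.260.
Highest priority: South.

South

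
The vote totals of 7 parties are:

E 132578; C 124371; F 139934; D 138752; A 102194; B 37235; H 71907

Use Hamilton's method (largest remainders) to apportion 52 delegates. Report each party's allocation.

E 9; C 9; F 10; D 10; A 7; B 2; H 5

The standard divisor is 746971/52 ≈ 14364.827.
Standard quotas: E 9.2293, C 8.6580, F 9.7414, D 9.6591, A 7.1142, B 2.5921, H 5.0058.
Lower quotas: E 9, C 8, F 9, D 9, A 7, B 2, H 5 (sum 49, leaving 3 seats).
Remainders in descending order: F 0.7414, D 0.6591, C 0.6580, B 0.5921, E 0.2293, A 0.1142, H 0.0058.
The surplus seats go to F, D, C.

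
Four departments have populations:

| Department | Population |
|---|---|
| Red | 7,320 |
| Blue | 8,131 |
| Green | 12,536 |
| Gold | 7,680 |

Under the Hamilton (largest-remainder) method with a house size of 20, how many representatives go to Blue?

The standard divisor is 35667/20 ≈ 1783.35.
Standard quotas: Red 4.1046, Blue 4.5594, Green 7.0295, Gold 4.3065.
Lower quotas: Red 4, Blue 4, Green 7, Gold 4 (sum 19, leaving 1 seat).
Remainders in descending order: Blue 0.5594, Gold 0.3065, Red 0.1046, Green 0.0295.
The surplus seat goes to Blue.
Blue receives 5.

5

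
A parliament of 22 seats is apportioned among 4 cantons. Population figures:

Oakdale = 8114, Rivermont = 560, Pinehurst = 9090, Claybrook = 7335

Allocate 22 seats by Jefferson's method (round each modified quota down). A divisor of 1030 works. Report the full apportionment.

Oakdale: 7; Rivermont: 0; Pinehurst: 8; Claybrook: 7

With modified divisor 1030: modified quotas Oakdale 7.878, Rivermont 0.544, Pinehurst 8.825, Claybrook 7.121.
Rounding down: Oakdale 7, Rivermont 0, Pinehurst 8, Claybrook 7 (total 22).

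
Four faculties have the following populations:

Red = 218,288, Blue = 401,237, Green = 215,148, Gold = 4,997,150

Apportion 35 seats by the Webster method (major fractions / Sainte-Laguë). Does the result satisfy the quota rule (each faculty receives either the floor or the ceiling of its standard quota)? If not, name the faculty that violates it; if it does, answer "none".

Standard quotas: Red 1.310, Blue 2.408, Green 1.291, Gold 29.991.
Webster allocation: Red 1, Blue 2, Green 1, Gold 31.
Gold has quota 29.991 (lower 29, upper 30) but receives 31 — outside the quota interval.

Gold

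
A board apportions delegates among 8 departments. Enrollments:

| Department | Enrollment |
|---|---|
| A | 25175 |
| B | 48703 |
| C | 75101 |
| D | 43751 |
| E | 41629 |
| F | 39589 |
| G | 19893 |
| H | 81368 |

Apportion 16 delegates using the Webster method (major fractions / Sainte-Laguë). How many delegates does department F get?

Standard divisor 375209/16 ≈ 23450.562; standard quotas: A 1.074, B 2.077, C 3.203, D 1.866, E 1.775, F 1.688, G 0.848, H 3.470.
Rounding to the nearest integer gives A 1, B 2, C 3, D 2, E 2, F 2, G 1, H 3 — total 16, matching the house size, so no adjustment is needed.
F receives 2.

2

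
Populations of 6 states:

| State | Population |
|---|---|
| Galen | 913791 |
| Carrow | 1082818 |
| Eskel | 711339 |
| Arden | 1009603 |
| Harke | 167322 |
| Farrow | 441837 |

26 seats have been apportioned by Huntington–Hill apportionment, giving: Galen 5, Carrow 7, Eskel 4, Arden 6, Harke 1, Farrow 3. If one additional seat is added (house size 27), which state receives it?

Priority for the next seat is population ÷ (√(s·(s+1))).
Priorities: Galen 166834.648, Carrow 144697.642, Eskel 159060.236, Arden 155785.125, Harke 118314.521, Farrow 127547.355.
Highest priority: Galen.

Galen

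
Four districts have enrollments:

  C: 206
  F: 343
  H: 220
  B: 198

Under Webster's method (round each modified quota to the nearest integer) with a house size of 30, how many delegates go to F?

Standard divisor 967/30 ≈ 32.233; standard quotas: C 6.391, F 10.641, H 6.825, B 6.143.
Rounding to the nearest integer gives C 6, F 11, H 7, B 6 — total 30, matching the house size, so no adjustment is needed.
F receives 11.

11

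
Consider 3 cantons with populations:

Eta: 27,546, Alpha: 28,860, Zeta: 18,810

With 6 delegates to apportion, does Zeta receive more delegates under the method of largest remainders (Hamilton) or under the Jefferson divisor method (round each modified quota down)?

Hamilton

Hamilton: Eta 2, Alpha 2, Zeta 2.
Jefferson: Eta 2, Alpha 3, Zeta 1.
Zeta gets 2 under Hamilton and 1 under Jefferson.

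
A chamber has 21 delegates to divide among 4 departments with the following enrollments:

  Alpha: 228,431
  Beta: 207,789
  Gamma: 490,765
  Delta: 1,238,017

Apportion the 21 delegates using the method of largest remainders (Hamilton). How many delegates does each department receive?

Alpha=2, Beta=2, Gamma=5, Delta=12

Total 2165002; standard divisor 2165002/21 ≈ 103095.333.
Standard quotas: Alpha 2.2157, Beta 2.0155, Gamma 4.7603, Delta 12.0085.
Lower quotas: Alpha 2, Beta 2, Gamma 4, Delta 12 (sum 20, leaving 1 seat).
Remainders in descending order: Gamma 0.7603, Alpha 0.2157, Beta 0.0155, Delta 0.0085.
Largest remainder: Gamma receives the extra seat.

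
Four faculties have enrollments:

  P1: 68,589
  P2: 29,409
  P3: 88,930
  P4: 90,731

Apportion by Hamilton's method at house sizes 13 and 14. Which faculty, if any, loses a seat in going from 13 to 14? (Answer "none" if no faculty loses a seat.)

At 13 seats: P1 3, P2 2, P3 4, P4 4.
At 14 seats: P1 3, P2 1, P3 5, P4 5.
P2 drops from 2 to 1.

P2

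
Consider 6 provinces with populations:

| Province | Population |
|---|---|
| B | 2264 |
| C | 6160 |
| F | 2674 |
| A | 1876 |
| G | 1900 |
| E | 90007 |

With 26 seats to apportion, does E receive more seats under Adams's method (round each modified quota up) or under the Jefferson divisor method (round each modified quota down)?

Jefferson

Adams: B 1, C 2, F 1, A 1, G 1, E 20.
Jefferson: B 0, C 1, F 0, A 0, G 0, E 25.
E gets 20 under Adams and 25 under Jefferson.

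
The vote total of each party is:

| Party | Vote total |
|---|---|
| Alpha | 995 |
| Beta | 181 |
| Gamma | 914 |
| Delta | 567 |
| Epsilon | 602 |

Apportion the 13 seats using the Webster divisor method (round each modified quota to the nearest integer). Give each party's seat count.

Standard divisor 3259/13 ≈ 250.692; standard quotas: Alpha 3.969, Beta 0.722, Gamma 3.646, Delta 2.262, Epsilon 2.401.
Rounding to the nearest integer gives Alpha 4, Beta 1, Gamma 4, Delta 2, Epsilon 2 — total 13, matching the house size, so no adjustment is needed.

Alpha 4, Beta 1, Gamma 4, Delta 2, Epsilon 2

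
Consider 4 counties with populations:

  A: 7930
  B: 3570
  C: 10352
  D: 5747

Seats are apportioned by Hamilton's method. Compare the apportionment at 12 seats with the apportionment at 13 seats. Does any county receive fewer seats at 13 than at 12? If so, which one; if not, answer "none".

At 12 seats: A 3, B 2, C 5, D 2.
At 13 seats: A 4, B 1, C 5, D 3.
B drops from 2 to 1.

B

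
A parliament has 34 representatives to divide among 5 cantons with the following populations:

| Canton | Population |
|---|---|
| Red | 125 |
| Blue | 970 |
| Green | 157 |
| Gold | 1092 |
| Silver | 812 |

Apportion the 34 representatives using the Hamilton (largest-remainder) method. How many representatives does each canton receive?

Red=1; Blue=10; Green=2; Gold=12; Silver=9

Total 3156; standard divisor 3156/34 ≈ 92.824.
Standard quotas: Red 1.347, Blue 10.450, Green 1.691, Gold 11.764, Silver 8.748.
Lower quotas: Red 1, Blue 10, Green 1, Gold 11, Silver 8 (sum 31, leaving 3 seats).
Remainders in descending order: Gold 0.764, Silver 0.748, Green 0.691, Blue 0.450, Red 0.347.
Largest remainders: Gold, Silver, Green receive the extra seats.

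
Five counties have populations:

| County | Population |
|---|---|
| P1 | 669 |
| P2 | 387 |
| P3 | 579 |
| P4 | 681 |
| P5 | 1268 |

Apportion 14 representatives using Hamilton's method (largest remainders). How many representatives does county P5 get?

5

Standard divisor: 3584 ÷ 14 = 256.
Standard quotas: P1 2.613, P2 1.512, P3 2.262, P4 2.660, P5 4.953.
Lower quotas: P1 2, P2 1, P3 2, P4 2, P5 4 (sum 11, leaving 3 seats).
Remainders in descending order: P5 0.953, P4 0.660, P1 0.613, P2 0.512, P3 0.262.
The surplus seats go to P5, P4, P1.
P5 receives 5.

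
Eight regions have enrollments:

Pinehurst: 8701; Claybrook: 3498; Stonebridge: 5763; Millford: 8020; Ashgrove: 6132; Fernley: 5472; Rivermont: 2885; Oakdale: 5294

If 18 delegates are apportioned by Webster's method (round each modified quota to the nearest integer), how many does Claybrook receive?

1

Standard divisor 45765/18 ≈ 2542.5; standard quotas: Pinehurst 3.422, Claybrook 1.376, Stonebridge 2.267, Millford 3.154, Ashgrove 2.412, Fernley 2.152, Rivermont 1.135, Oakdale 2.082.
Rounding to the nearest integer gives 3, 1, 2, 3, 2, 2, 1, 2 = 16 seats, so the divisor must be adjusted.
With modified divisor 2400: modified quotas Pinehurst 3.625, Claybrook 1.458, Stonebridge 2.401, Millford 3.342, Ashgrove 2.555, Fernley 2.280, Rivermont 1.202, Oakdale 2.206.
Rounding to the nearest integer: Pinehurst 4, Claybrook 1, Stonebridge 2, Millford 3, Ashgrove 3, Fernley 2, Rivermont 1, Oakdale 2 (total 18).
Claybrook receives 1.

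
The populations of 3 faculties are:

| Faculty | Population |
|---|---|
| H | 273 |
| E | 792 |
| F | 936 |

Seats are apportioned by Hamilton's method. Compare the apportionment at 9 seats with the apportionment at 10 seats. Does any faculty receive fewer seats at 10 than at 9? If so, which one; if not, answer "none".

none

At 9 seats: H 1, E 4, F 4.
At 10 seats: H 1, E 4, F 5.
No faculty's allocation decreased.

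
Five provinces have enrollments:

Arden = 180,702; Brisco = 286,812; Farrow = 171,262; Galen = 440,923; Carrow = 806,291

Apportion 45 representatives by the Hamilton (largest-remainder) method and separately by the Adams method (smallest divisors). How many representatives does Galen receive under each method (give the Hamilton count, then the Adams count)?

Hamilton: Arden 4, Brisco 7, Farrow 4, Galen 11, Carrow 19.
Adams: Arden 5, Brisco 7, Farrow 4, Galen 10, Carrow 19.
Galen gets 11 under Hamilton and 10 under Adams.

11 and 10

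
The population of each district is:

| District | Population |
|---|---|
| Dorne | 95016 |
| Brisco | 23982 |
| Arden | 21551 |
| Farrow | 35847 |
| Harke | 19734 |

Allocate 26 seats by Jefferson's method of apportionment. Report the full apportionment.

Standard divisor 196130/26 ≈ 7543.462; standard quotas: Dorne 12.596, Brisco 3.179, Arden 2.857, Farrow 4.752, Harke 2.616.
Rounding down gives 12, 3, 2, 4, 2 = 23 seats, so the divisor must be adjusted.
With modified divisor 7000: modified quotas Dorne 13.574, Brisco 3.426, Arden 3.079, Farrow 5.121, Harke 2.819.
Rounding down: Dorne 13, Brisco 3, Arden 3, Farrow 5, Harke 2 (total 26).

Dorne: 13; Brisco: 3; Arden: 3; Farrow: 5; Harke: 2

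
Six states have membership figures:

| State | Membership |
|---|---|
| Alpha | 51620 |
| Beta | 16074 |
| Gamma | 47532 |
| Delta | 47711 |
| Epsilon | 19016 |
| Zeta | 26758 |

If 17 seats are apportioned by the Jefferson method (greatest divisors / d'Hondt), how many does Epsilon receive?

1

Standard divisor 208711/17 ≈ 12277.118; standard quotas: Alpha 4.205, Beta 1.309, Gamma 3.872, Delta 3.886, Epsilon 1.549, Zeta 2.180.
Rounding down gives 4, 1, 3, 3, 1, 2 = 14 seats, so the divisor must be adjusted.
With modified divisor 9900: modified quotas Alpha 5.214, Beta 1.624, Gamma 4.801, Delta 4.819, Epsilon 1.921, Zeta 2.703.
Rounding down: Alpha 5, Beta 1, Gamma 4, Delta 4, Epsilon 1, Zeta 2 (total 17).
Epsilon receives 1.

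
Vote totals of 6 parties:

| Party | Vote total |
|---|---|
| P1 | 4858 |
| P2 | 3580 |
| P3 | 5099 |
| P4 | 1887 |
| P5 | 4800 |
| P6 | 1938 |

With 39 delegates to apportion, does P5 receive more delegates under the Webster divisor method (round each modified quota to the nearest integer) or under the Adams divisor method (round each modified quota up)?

Webster: P1 9, P2 6, P3 9, P4 3, P5 9, P6 3.
Adams: P1 8, P2 6, P3 9, P4 4, P5 8, P6 4.
P5 gets 9 under Webster and 8 under Adams.

Webster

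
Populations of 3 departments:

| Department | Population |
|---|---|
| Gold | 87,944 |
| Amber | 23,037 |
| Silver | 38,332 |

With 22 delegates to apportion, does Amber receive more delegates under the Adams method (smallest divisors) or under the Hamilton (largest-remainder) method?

Adams: Gold 12, Amber 4, Silver 6.
Hamilton: Gold 13, Amber 3, Silver 6.
Amber gets 4 under Adams and 3 under Hamilton.

Adams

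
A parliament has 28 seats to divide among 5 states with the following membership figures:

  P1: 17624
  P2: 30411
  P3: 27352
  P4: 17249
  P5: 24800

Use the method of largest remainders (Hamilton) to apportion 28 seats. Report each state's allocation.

Standard divisor: 117436 ÷ 28 ≈ 4194.143.
Standard quotas: P1 4.2021, P2 7.2508, P3 6.5215, P4 4.1126, P5 5.9130.
Lower quotas: P1 4, P2 7, P3 6, P4 4, P5 5 (sum 26, leaving 2 seats).
Remainders in descending order: P5 0.9130, P3 0.5215, P2 0.2508, P1 0.2021, P4 0.1126.
Largest remainders: P5, P3 receive the extra seats.

P1 4, P2 7, P3 7, P4 4, P5 6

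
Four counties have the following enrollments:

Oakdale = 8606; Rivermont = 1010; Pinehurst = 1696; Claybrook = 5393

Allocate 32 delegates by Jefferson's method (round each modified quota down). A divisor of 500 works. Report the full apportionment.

Oakdale 17; Rivermont 2; Pinehurst 3; Claybrook 10

With modified divisor 500: modified quotas Oakdale 17.212, Rivermont 2.020, Pinehurst 3.392, Claybrook 10.786.
Rounding down: Oakdale 17, Rivermont 2, Pinehurst 3, Claybrook 10 (total 32).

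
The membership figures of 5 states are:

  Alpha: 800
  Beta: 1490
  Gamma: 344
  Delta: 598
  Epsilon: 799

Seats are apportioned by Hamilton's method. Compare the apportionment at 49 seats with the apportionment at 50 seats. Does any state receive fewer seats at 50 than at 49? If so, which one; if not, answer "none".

none

At 49 seats: Alpha 10, Beta 18, Gamma 4, Delta 7, Epsilon 10.
At 50 seats: Alpha 10, Beta 19, Gamma 4, Delta 7, Epsilon 10.
No state's allocation decreased.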